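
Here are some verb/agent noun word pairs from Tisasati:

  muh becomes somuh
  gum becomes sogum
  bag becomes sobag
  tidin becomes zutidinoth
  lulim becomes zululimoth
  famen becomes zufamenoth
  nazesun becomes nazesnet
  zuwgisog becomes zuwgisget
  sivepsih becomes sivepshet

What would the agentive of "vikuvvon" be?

vikuvvnet

"vikuvvon" has 3 vowels. The stems with 3 vowels (nazesun → nazesnet, zuwgisog → zuwgisget, sivepsih → sivepshet) delete the last vowel and add -et.
So vikuvvon → vikuvvnet.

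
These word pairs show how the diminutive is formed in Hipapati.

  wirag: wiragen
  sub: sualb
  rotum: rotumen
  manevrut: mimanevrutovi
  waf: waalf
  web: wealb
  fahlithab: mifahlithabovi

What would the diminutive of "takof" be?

takofen

sub and fahlithab both end in -b yet inflect differently (sualb, mifahlithabovi), so the final letter is not what conditions the rule; the number of vowels is.
"takof" has 2 vowels. The stems with 2 vowels (rotum → rotumen, wirag → wiragen) add -en.
So takof → takofen.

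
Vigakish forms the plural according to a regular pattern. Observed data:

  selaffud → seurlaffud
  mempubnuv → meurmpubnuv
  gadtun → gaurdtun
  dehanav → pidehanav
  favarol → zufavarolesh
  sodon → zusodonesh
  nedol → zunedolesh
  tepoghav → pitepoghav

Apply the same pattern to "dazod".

zudazodesh

sodon and gadtun both end in -n yet inflect differently (zusodonesh, gaurdtun), so the final letter is not what conditions the rule; the last vowel is.
"dazod" has last vowel 'o'. The stems whose last vowel is 'o' (favarol → zufavarolesh, sodon → zusodonesh, nedol → zunedolesh) add zu- … -esh around the stem.
So dazod → zudazodesh.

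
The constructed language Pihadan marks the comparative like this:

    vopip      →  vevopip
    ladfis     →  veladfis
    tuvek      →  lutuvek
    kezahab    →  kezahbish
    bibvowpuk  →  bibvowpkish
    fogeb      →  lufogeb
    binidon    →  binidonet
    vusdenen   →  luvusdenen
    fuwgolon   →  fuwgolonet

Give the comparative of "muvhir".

vemuvhir

fuwgolon and vusdenen both end in -n yet inflect differently (fuwgolonet, luvusdenen), so the final letter is not what conditions the rule; the last vowel is.
"muvhir" has last vowel 'i'. The stems whose last vowel is 'i' (ladfis → veladfis, vopip → vevopip) add the prefix ve-.
So muvhir → vemuvhir.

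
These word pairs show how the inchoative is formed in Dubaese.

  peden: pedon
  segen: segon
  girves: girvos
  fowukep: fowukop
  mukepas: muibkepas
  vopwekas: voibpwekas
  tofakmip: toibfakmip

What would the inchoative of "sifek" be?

girves and mukepas both end in -s yet inflect differently (girvos, muibkepas), so the final letter is not what conditions the rule; the last vowel is.
"sifek" has last vowel 'e'. The stems whose last vowel is 'e' (peden → pedon, segen → segon, girves → girvos) change the last vowel to 'o'.
The other pattern: stems whose last vowel is 'a' or 'i' insert -ib- after the first vowel.
So sifek → sifok.

sifok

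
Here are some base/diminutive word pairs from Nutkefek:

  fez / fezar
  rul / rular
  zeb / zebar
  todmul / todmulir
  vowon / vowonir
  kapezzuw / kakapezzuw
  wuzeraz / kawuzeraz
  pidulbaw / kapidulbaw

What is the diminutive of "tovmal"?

"tovmal" has 2 vowels. The stems with 2 vowels (todmul → todmulir, vowon → vowonir) add -ir.
So tovmal → tovmalir.

tovmalir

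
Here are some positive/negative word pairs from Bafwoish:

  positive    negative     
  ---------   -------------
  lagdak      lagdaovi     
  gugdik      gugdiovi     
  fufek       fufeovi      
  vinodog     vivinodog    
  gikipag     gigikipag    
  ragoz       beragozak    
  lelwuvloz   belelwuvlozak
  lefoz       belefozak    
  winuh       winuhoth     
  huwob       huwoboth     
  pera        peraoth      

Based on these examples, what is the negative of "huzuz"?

behuzuzak

lagdak and gikipag both have last vowel 'a' yet inflect differently (lagdaovi, gigikipag), so the last vowel is not what conditions the rule; the final letter is.
"huzuz" ends in -z. The stems ending in -z (ragoz → beragozak, lelwuvloz → belelwuvlozak, lefoz → belefozak) add be- … -ak around the stem.
The other patterns: stems ending in -k drop the final letter and add -ovi; stems ending in -g repeat the first consonant+vowel as a prefix; stems ending in -a, -b or -h add -oth.
So huzuz → behuzuzak.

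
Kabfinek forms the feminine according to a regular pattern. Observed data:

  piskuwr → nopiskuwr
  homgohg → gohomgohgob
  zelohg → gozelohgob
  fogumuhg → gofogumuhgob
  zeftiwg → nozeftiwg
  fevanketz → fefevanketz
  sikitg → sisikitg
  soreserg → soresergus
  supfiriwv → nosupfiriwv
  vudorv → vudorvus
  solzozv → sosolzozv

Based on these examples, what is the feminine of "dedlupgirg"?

"dedlupgirg" has second-to-last letter 'r'. The stems whose second-to-last letter is 'r' (vudorv → vudorvus, soreserg → soresergus) add -us.
So dedlupgirg → dedlupgirgus.

dedlupgirgus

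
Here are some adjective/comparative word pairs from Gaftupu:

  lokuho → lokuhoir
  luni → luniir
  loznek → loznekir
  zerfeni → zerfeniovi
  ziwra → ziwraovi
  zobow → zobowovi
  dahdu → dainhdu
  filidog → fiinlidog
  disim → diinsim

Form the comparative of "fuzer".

fuinzer

luni and zerfeni both end in -i yet inflect differently (luniir, zerfeniovi), so the final letter is not what conditions the rule; the first letter is.
"fuzer" begins with f-. The one such stem in the data (filidog → fiinlidog) inserts -in- after the first vowel (as do dahdu, disim), so the same rule applies.
The other patterns: stems beginning with l- add -ir; stems beginning with z- add -ovi.
So fuzer → fuinzer.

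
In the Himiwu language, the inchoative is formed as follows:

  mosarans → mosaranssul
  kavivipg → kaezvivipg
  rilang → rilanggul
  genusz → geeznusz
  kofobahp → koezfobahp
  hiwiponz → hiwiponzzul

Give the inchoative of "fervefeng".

fervefenggul

hiwiponz and genusz both end in -z yet inflect differently (hiwiponzzul, geeznusz), so the final letter is not what conditions the rule; the second-to-last letter is.
"fervefeng" has second-to-last letter 'n'. The stems whose second-to-last letter is 'n' (hiwiponz → hiwiponzzul, rilang → rilanggul, mosarans → mosaranssul) double the final consonant and add -ul.
The other pattern: stems whose second-to-last letter is 'h', 'p' or 's' insert -ez- after the first vowel.
So fervefeng → fervefenggul.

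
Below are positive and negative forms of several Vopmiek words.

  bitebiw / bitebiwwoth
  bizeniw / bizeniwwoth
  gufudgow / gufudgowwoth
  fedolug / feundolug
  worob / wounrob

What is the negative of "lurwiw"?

lurwiwwoth

gufudgow and worob both have last vowel 'o' yet inflect differently (gufudgowwoth, wounrob), so the last vowel is not what conditions the rule; the final letter is.
"lurwiw" ends in -w. The stems ending in -w (bitebiw → bitebiwwoth, bizeniw → bizeniwwoth, gufudgow → gufudgowwoth) double the final consonant and add -oth.
So lurwiw → lurwiwwoth.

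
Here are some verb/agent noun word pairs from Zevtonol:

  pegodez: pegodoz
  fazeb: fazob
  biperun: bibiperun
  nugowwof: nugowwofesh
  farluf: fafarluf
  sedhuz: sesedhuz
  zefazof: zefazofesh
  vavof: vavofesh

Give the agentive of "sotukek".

farluf and zefazof both end in -f yet inflect differently (fafarluf, zefazofesh), so the final letter is not what conditions the rule; the last vowel is.
"sotukek" has last vowel 'e'. The stems whose last vowel is 'e' (fazeb → fazob, pegodez → pegodoz) change the last vowel to 'o'.
The other patterns: stems whose last vowel is 'u' repeat the first consonant+vowel as a prefix; stems whose last vowel is 'o' add -esh.
So sotukek → sotukok.

sotukok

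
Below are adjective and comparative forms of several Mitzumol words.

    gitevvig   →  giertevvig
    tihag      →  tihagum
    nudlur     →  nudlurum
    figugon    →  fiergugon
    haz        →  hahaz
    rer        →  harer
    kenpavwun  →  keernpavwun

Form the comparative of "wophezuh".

woerphezuh

rer and nudlur both end in -r yet inflect differently (harer, nudlurum), so the final letter is not what conditions the rule; the number of vowels is.
"wophezuh" has 3 vowels. The stems with 3 vowels (gitevvig → giertevvig, figugon → fiergugon, kenpavwun → keernpavwun) insert -er- after the first vowel.
So wophezuh → woerphezuh.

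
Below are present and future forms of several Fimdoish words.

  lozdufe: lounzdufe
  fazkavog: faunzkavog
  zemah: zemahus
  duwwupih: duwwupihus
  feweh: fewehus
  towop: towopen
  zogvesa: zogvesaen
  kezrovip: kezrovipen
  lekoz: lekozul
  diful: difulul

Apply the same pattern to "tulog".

"tulog" ends in -g. The one such stem in the data (fazkavog → faunzkavog) inserts -un- after the first vowel (as does lozdufe), so the same rule applies.
So tulog → tuunlog.

tuunlog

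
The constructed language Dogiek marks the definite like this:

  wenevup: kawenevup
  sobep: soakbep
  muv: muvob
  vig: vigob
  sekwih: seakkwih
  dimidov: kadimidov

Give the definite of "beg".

muv and dimidov both end in -v yet inflect differently (muvob, kadimidov), so the final letter is not what conditions the rule; the number of vowels is.
"beg" has 1 vowel. The stems with 1 vowel (vig → vigob, muv → muvob) add -ob.
So beg → begob.

begob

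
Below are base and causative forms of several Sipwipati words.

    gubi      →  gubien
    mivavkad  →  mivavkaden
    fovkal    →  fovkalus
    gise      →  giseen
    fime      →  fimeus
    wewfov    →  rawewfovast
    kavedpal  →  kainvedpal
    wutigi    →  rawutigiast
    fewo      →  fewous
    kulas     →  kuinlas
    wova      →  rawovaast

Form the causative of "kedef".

keindef

fovkal and kavedpal both end in -l yet inflect differently (fovkalus, kainvedpal), so the final letter is not what conditions the rule; the first letter is.
"kedef" begins with k-. The stems beginning with k- (kavedpal → kainvedpal, kulas → kuinlas) insert -in- after the first vowel.
The other patterns: stems beginning with f- add -us; stems beginning with w- add ra- … -ast around the stem; stems beginning with g- or m- add -en.
So kedef → keindef.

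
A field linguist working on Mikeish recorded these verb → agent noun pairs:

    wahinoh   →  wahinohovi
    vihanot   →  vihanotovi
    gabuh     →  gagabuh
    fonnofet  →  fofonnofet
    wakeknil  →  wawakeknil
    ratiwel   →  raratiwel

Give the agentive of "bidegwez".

bibidegwez

vihanot and fonnofet both end in -t yet inflect differently (vihanotovi, fofonnofet), so the final letter is not what conditions the rule; the last vowel is.
"bidegwez" has last vowel 'e'. The stems whose last vowel is 'e' (fonnofet → fofonnofet, ratiwel → raratiwel) repeat the first consonant+vowel as a prefix.
The other pattern: stems whose last vowel is 'o' add -ovi.
So bidegwez → bibidegwez.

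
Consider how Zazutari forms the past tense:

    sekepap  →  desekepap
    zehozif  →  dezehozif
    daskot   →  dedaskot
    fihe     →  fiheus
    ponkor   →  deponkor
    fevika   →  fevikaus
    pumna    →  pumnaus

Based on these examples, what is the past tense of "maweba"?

sekepap and pumna both have last vowel 'a' yet inflect differently (desekepap, pumnaus), so the last vowel is not what conditions the rule; whether the stem ends in a vowel or a consonant is.
"maweba" ends in a vowel. The stems ending in a vowel (pumna → pumnaus, fevika → fevikaus, fihe → fiheus) add -us.
So maweba → mawebaus.

mawebaus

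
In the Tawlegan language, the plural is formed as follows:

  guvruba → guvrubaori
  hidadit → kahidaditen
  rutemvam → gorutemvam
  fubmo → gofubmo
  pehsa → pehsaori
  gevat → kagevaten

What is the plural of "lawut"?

gevat and guvruba both have last vowel 'a' yet inflect differently (kagevaten, guvrubaori), so the last vowel is not what conditions the rule; the final letter is.
"lawut" ends in -t. The stems ending in -t (hidadit → kahidaditen, gevat → kagevaten) add ka- … -en around the stem.
So lawut → kalawuten.

kalawuten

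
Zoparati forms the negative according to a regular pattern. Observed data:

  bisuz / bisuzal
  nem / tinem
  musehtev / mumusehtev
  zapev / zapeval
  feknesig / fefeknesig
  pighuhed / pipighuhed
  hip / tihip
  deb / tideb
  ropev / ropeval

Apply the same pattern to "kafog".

"kafog" has 2 vowels. The stems with 2 vowels (bisuz → bisuzal, ropev → ropeval, zapev → zapeval) add -al.
The other patterns: stems with 1 vowel add the prefix ti-; stems with 3 vowels repeat the first consonant+vowel as a prefix.
So kafog → kafogal.

kafogal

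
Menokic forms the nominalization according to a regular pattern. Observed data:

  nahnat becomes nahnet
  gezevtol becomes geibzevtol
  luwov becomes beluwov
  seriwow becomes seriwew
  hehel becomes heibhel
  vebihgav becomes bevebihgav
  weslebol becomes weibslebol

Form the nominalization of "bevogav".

bebevogav

luwov and gezevtol both have last vowel 'o' yet inflect differently (beluwov, geibzevtol), so the last vowel is not what conditions the rule; the final letter is.
"bevogav" ends in -v. The stems ending in -v (luwov → beluwov, vebihgav → bevebihgav) add the prefix be-.
The other patterns: stems ending in -l insert -ib- after the first vowel; stems ending in -t or -w change the last vowel to 'e'.
So bevogav → bebevogav.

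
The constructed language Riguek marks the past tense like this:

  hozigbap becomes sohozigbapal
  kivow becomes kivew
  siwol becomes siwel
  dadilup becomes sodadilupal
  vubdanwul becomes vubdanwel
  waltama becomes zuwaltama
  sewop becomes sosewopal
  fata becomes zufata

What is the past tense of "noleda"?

fata and hozigbap both have last vowel 'a' yet inflect differently (zufata, sohozigbapal), so the last vowel is not what conditions the rule; the final letter is.
"noleda" ends in -a. The stems ending in -a (fata → zufata, waltama → zuwaltama) add the prefix zu-.
The other patterns: stems ending in -p add so- … -al around the stem; stems ending in -l or -w change the last vowel to 'e'.
So noleda → zunoleda.

zunoleda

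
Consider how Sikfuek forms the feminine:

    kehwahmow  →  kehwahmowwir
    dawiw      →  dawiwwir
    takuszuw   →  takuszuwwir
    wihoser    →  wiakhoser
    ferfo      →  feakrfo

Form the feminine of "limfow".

limfowwir

kehwahmow and ferfo both have last vowel 'o' yet inflect differently (kehwahmowwir, feakrfo), so the last vowel is not what conditions the rule; the final letter is.
"limfow" ends in -w. The stems ending in -w (kehwahmow → kehwahmowwir, dawiw → dawiwwir, takuszuw → takuszuwwir) double the final consonant and add -ir.
So limfow → limfowwir.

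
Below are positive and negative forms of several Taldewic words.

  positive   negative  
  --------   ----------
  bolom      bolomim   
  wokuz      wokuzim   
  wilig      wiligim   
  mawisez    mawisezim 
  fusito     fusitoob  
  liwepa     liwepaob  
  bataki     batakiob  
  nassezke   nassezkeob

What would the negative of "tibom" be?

bolom and fusito both have last vowel 'o' yet inflect differently (bolomim, fusitoob), so the last vowel is not what conditions the rule; whether the stem ends in a vowel or a consonant is.
"tibom" ends in a consonant. The stems ending in a consonant (bolom → bolomim, wokuz → wokuzim, wilig → wiligim) add -im.
The other pattern: stems ending in a vowel add -ob.
So tibom → tibomim.

tibomim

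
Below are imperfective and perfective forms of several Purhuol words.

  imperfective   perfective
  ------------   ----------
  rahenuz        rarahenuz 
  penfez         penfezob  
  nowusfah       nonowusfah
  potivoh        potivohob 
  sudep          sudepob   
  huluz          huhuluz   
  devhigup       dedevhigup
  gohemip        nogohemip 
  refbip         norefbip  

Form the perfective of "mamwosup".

mamamwosup

devhigup and sudep both end in -p yet inflect differently (dedevhigup, sudepob), so the final letter is not what conditions the rule; the last vowel is.
"mamwosup" has last vowel 'u'. The stems whose last vowel is 'u' (huluz → huhuluz, devhigup → dedevhigup, rahenuz → rarahenuz) repeat the first consonant+vowel as a prefix.
The other patterns: stems whose last vowel is 'e' or 'o' add -ob; stems whose last vowel is 'a' or 'i' add the prefix no-.
So mamwosup → mamamwosup.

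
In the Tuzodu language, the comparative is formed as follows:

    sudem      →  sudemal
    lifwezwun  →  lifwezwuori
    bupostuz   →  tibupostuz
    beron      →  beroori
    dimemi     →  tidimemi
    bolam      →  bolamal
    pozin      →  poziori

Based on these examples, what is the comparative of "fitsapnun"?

lifwezwun and bupostuz both have last vowel 'u' yet inflect differently (lifwezwuori, tibupostuz), so the last vowel is not what conditions the rule; the final letter is.
"fitsapnun" ends in -n. The stems ending in -n (beron → beroori, lifwezwun → lifwezwuori, pozin → poziori) drop the final letter and add -ori.
So fitsapnun → fitsapnuori.

fitsapnuori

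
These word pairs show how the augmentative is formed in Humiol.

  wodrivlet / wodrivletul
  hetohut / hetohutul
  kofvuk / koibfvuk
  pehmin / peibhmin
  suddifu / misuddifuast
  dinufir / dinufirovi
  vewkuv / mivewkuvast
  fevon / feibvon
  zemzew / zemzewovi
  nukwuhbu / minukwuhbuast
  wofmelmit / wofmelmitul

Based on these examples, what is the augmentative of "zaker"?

"zaker" ends in -r. The one such stem in the data (dinufir → dinufirovi) adds -ovi, so the same rule applies.
So zaker → zakerovi.

zakerovi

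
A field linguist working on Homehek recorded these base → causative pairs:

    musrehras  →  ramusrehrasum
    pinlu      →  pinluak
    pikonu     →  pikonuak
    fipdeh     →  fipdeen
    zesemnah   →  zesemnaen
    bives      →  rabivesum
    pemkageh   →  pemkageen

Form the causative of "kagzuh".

kagzuen

fipdeh and bives both have last vowel 'e' yet inflect differently (fipdeen, rabivesum), so the last vowel is not what conditions the rule; the final letter is.
"kagzuh" ends in -h. The stems ending in -h (zesemnah → zesemnaen, fipdeh → fipdeen, pemkageh → pemkageen) drop the final letter and add -en.
So kagzuh → kagzuen.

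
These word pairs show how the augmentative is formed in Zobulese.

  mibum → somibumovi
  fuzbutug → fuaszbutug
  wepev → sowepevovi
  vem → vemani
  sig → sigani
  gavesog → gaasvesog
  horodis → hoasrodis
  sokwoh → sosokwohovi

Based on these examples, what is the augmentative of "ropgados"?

roaspgados

"ropgados" has 3 vowels. The stems with 3 vowels (gavesog → gaasvesog, horodis → hoasrodis, fuzbutug → fuaszbutug) insert -as- after the first vowel.
So ropgados → roaspgados.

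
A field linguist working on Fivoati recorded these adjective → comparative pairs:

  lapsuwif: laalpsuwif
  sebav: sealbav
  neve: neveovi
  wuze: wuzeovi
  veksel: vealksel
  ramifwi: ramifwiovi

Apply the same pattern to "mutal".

"mutal" ends in a consonant. The stems ending in a consonant (sebav → sealbav, veksel → vealksel, lapsuwif → laalpsuwif) insert -al- after the first vowel.
The other pattern: stems ending in a vowel add -ovi.
So mutal → mualtal.

mualtal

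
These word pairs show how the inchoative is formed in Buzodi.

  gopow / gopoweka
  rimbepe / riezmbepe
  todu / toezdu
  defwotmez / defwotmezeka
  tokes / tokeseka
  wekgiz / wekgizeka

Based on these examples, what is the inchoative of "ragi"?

raezgi

defwotmez and rimbepe both have last vowel 'e' yet inflect differently (defwotmezeka, riezmbepe), so the last vowel is not what conditions the rule; whether the stem ends in a vowel or a consonant is.
"ragi" ends in a vowel. The stems ending in a vowel (rimbepe → riezmbepe, todu → toezdu) insert -ez- after the first vowel.
So ragi → raezgi.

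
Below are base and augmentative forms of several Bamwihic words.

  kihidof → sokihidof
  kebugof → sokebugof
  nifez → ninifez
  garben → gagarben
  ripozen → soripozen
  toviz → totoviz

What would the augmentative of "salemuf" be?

sosalemuf

garben and ripozen both end in -n yet inflect differently (gagarben, soripozen), so the final letter is not what conditions the rule; the number of vowels is.
"salemuf" has 3 vowels. The stems with 3 vowels (kihidof → sokihidof, ripozen → soripozen, kebugof → sokebugof) add the prefix so-.
So salemuf → sosalemuf.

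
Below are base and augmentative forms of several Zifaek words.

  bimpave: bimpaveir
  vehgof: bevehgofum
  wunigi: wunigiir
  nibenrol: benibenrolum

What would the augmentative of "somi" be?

nibenrol and bimpave both have 3 vowels yet inflect differently (benibenrolum, bimpaveir), so the number of vowels is not what conditions the rule; whether the stem ends in a vowel or a consonant is.
"somi" ends in a vowel. The stems ending in a vowel (bimpave → bimpaveir, wunigi → wunigiir) add -ir.
So somi → somiir.

somiir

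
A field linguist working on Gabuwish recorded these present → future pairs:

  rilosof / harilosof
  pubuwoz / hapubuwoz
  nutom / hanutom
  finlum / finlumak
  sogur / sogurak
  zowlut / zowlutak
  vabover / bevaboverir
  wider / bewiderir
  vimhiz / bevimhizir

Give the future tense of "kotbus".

nutom and finlum both end in -m yet inflect differently (hanutom, finlumak), so the final letter is not what conditions the rule; the last vowel is.
"kotbus" has last vowel 'u'. The stems whose last vowel is 'u' (finlum → finlumak, sogur → sogurak, zowlut → zowlutak) add -ak.
So kotbus → kotbusak.

kotbusak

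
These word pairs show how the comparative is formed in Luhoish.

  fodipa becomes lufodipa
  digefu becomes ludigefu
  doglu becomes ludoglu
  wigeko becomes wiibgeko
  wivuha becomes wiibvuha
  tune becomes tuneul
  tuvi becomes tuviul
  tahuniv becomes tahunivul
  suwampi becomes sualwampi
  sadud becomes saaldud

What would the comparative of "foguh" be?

fodipa and wivuha both end in -a yet inflect differently (lufodipa, wiibvuha), so the final letter is not what conditions the rule; the first letter is.
"foguh" begins with f-. The one such stem in the data (fodipa → lufodipa) adds the prefix lu-, so the same rule applies.
The other patterns: stems beginning with w- insert -ib- after the first vowel; stems beginning with t- add -ul; stems beginning with s- insert -al- after the first vowel.
So foguh → lufoguh.

lufoguh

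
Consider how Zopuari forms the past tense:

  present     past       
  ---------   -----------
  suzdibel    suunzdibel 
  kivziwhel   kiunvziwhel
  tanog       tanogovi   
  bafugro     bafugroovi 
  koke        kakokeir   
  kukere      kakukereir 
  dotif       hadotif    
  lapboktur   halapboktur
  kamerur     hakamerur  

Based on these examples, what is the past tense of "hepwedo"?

suzdibel and koke both have last vowel 'e' yet inflect differently (suunzdibel, kakokeir), so the last vowel is not what conditions the rule; the final letter is.
"hepwedo" ends in -o. The one such stem in the data (bafugro → bafugroovi) adds -ovi, so the same rule applies.
The other patterns: stems ending in -l insert -un- after the first vowel; stems ending in -e add ka- … -ir around the stem; stems ending in -f or -r add the prefix ha-.
So hepwedo → hepwedoovi.

hepwedoovi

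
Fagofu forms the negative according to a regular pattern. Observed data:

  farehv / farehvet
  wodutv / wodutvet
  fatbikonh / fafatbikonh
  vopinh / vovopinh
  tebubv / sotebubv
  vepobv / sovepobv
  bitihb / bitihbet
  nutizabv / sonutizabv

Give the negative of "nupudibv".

sonupudibv

tebubv and farehv both end in -v yet inflect differently (sotebubv, farehvet), so the final letter is not what conditions the rule; the second-to-last letter is.
"nupudibv" has second-to-last letter 'b'. The stems whose second-to-last letter is 'b' (tebubv → sotebubv, nutizabv → sonutizabv, vepobv → sovepobv) add the prefix so-.
So nupudibv → sonupudibv.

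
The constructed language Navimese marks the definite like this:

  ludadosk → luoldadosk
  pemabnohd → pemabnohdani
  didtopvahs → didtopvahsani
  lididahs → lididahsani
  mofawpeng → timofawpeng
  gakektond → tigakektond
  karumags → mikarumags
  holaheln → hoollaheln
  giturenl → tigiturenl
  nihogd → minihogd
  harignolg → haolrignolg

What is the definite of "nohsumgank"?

pemabnohd and gakektond both end in -d yet inflect differently (pemabnohdani, tigakektond), so the final letter is not what conditions the rule; the second-to-last letter is.
"nohsumgank" has second-to-last letter 'n'. The stems whose second-to-last letter is 'n' (mofawpeng → timofawpeng, gakektond → tigakektond, giturenl → tigiturenl) add the prefix ti-.
The other patterns: stems whose second-to-last letter is 'h' add -ani; stems whose second-to-last letter is 'g' add the prefix mi-; stems whose second-to-last letter is 'l' or 's' insert -ol- after the first vowel.
So nohsumgank → tinohsumgank.

tinohsumgank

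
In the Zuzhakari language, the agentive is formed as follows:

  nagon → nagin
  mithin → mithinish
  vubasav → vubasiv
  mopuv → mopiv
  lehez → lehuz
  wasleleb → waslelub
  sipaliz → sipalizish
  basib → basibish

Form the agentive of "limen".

"limen" has last vowel 'e'. The stems whose last vowel is 'e' (lehez → lehuz, wasleleb → waslelub) change the last vowel to 'u'.
So limen → limun.

limun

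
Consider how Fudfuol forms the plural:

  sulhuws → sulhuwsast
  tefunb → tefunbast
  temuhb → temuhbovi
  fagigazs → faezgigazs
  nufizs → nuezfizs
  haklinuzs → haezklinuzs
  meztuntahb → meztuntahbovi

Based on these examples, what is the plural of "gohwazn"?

temuhb and tefunb both end in -b yet inflect differently (temuhbovi, tefunbast), so the final letter is not what conditions the rule; the second-to-last letter is.
"gohwazn" has second-to-last letter 'z'. The stems whose second-to-last letter is 'z' (fagigazs → faezgigazs, haklinuzs → haezklinuzs, nufizs → nuezfizs) insert -ez- after the first vowel.
The other patterns: stems whose second-to-last letter is 'h' add -ovi; stems whose second-to-last letter is 'n' or 'w' add -ast.
So gohwazn → goezhwazn.

goezhwazn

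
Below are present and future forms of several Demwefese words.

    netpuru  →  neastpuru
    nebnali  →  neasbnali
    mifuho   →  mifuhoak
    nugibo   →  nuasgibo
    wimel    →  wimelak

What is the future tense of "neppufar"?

neasppufar

nugibo and mifuho both end in -o yet inflect differently (nuasgibo, mifuhoak), so the final letter is not what conditions the rule; the first letter is.
"neppufar" begins with n-. The stems beginning with n- (netpuru → neastpuru, nebnali → neasbnali, nugibo → nuasgibo) insert -as- after the first vowel.
So neppufar → neasppufar.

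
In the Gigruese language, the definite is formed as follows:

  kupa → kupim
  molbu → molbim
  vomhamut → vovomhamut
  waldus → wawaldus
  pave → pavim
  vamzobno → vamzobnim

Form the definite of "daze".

molbu and vomhamut both have last vowel 'u' yet inflect differently (molbim, vovomhamut), so the last vowel is not what conditions the rule; whether the stem ends in a vowel or a consonant is.
"daze" ends in a vowel. The stems ending in a vowel (pave → pavim, molbu → molbim, kupa → kupim) drop the final letter and add -im.
So daze → dazim.

dazim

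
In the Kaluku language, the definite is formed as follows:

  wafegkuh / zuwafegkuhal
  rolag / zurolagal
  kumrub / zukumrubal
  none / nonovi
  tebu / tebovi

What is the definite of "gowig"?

tebu and wafegkuh both have last vowel 'u' yet inflect differently (tebovi, zuwafegkuhal), so the last vowel is not what conditions the rule; whether the stem ends in a vowel or a consonant is.
"gowig" ends in a consonant. The stems ending in a consonant (wafegkuh → zuwafegkuhal, kumrub → zukumrubal, rolag → zurolagal) add zu- … -al around the stem.
The other pattern: stems ending in a vowel drop the final letter and add -ovi.
So gowig → zugowigal.

zugowigal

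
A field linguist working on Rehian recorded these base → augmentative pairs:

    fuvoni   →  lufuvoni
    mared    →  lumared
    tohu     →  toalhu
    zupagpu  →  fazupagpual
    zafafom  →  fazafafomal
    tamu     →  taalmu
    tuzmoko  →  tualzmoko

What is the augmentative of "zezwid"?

zupagpu and tohu both end in -u yet inflect differently (fazupagpual, toalhu), so the final letter is not what conditions the rule; the first letter is.
"zezwid" begins with z-. The stems beginning with z- (zupagpu → fazupagpual, zafafom → fazafafomal) add fa- … -al around the stem.
So zezwid → fazezwidal.

fazezwidal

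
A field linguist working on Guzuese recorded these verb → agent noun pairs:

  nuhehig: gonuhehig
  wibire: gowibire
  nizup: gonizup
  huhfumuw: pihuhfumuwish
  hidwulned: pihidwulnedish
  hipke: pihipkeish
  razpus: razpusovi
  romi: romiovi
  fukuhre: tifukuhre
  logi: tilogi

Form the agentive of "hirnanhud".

pihirnanhudish

wibire and hipke both end in -e yet inflect differently (gowibire, pihipkeish), so the final letter is not what conditions the rule; the first letter is.
"hirnanhud" begins with h-. The stems beginning with h- (huhfumuw → pihuhfumuwish, hidwulned → pihidwulnedish, hipke → pihipkeish) add pi- … -ish around the stem.
So hirnanhud → pihirnanhudish.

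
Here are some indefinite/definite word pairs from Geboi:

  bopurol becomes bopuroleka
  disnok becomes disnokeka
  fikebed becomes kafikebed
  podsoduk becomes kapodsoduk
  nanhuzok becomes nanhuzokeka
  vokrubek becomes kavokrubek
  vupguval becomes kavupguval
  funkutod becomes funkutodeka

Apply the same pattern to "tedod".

tedodeka

disnok and vokrubek both end in -k yet inflect differently (disnokeka, kavokrubek), so the final letter is not what conditions the rule; the last vowel is.
"tedod" has last vowel 'o'. The stems whose last vowel is 'o' (funkutod → funkutodeka, disnok → disnokeka, nanhuzok → nanhuzokeka) add -eka.
So tedod → tedodeka.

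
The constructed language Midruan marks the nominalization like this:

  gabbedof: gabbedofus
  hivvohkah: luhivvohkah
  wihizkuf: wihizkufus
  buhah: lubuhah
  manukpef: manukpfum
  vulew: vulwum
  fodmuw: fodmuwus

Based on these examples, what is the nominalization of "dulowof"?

fodmuw and vulew both end in -w yet inflect differently (fodmuwus, vulwum), so the final letter is not what conditions the rule; the last vowel is.
"dulowof" has last vowel 'o'. The one such stem in the data (gabbedof → gabbedofus) adds -us, so the same rule applies.
So dulowof → dulowofus.

dulowofus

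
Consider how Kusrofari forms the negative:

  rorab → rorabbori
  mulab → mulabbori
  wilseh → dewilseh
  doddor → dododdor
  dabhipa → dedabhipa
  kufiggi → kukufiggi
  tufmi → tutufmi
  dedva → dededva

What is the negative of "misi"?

mimisi

rorab and dabhipa both have last vowel 'a' yet inflect differently (rorabbori, dedabhipa), so the last vowel is not what conditions the rule; the final letter is.
"misi" ends in -i. The stems ending in -i (tufmi → tutufmi, kufiggi → kukufiggi) repeat the first consonant+vowel as a prefix.
So misi → mimisi.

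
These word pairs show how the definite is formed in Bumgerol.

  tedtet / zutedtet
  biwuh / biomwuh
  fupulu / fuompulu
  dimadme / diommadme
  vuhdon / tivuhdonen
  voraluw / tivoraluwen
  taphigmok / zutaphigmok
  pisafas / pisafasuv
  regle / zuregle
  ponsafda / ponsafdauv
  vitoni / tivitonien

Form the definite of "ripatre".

zuripatre

regle and dimadme both end in -e yet inflect differently (zuregle, diommadme), so the final letter is not what conditions the rule; the first letter is.
"ripatre" begins with r-. The one such stem in the data (regle → zuregle) adds the prefix zu-, so the same rule applies.
The other patterns: stems beginning with p- add -uv; stems beginning with v- add ti- … -en around the stem; stems beginning with b-, d- or f- insert -om- after the first vowel.
So ripatre → zuripatre.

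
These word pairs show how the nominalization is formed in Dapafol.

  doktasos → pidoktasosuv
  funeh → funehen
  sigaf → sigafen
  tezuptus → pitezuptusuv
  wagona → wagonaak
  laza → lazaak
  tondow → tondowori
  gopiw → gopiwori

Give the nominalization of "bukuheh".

"bukuheh" ends in -h. The one such stem in the data (funeh → funehen) adds -en, so the same rule applies.
So bukuheh → bukuhehen.

bukuhehen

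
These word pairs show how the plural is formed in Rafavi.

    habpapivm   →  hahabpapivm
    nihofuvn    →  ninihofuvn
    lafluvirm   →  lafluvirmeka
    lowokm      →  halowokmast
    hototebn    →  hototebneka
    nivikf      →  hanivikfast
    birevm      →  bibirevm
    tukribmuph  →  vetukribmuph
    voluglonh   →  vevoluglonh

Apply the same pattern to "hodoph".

vehodoph

habpapivm and lowokm both end in -m yet inflect differently (hahabpapivm, halowokmast), so the final letter is not what conditions the rule; the second-to-last letter is.
"hodoph" has second-to-last letter 'p'. The one such stem in the data (tukribmuph → vetukribmuph) adds the prefix ve-, so the same rule applies.
The other patterns: stems whose second-to-last letter is 'v' repeat the first consonant+vowel as a prefix; stems whose second-to-last letter is 'k' add ha- … -ast around the stem; stems whose second-to-last letter is 'b' or 'r' add -eka.
So hodoph → vehodoph.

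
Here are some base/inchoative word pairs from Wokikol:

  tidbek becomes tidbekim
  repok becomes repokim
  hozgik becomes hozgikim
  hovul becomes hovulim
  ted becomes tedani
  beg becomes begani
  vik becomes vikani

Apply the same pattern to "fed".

tidbek and vik both end in -k yet inflect differently (tidbekim, vikani), so the final letter is not what conditions the rule; the number of vowels is.
"fed" has 1 vowel. The stems with 1 vowel (ted → tedani, beg → begani, vik → vikani) add -ani.
The other pattern: stems with 2 vowels add -im.
So fed → fedani.

fedani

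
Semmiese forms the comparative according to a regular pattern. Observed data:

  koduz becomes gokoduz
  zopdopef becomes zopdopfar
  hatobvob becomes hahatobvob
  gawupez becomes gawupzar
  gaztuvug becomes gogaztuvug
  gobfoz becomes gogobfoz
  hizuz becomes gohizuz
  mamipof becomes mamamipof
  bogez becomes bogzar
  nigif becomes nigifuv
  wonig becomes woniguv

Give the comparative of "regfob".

reregfob

hizuz and bogez both end in -z yet inflect differently (gohizuz, bogzar), so the final letter is not what conditions the rule; the last vowel is.
"regfob" has last vowel 'o'. The stems whose last vowel is 'o' (mamipof → mamamipof, gobfoz → gogobfoz, hatobvob → hahatobvob) repeat the first consonant+vowel as a prefix.
So regfob → reregfob.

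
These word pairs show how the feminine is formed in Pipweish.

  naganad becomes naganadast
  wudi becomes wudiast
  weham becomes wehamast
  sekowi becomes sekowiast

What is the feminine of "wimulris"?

Every pair shown (naganad → naganadast, wudi → wudiast, weham → wehamast, …) follows the same rule: add -ast.
So wimulris → wimulrisast.

wimulrisast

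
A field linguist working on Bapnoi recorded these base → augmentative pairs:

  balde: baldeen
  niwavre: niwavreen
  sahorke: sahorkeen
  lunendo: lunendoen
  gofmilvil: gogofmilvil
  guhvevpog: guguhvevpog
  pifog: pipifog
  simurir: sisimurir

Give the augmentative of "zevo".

zevoen

lunendo and guhvevpog both have last vowel 'o' yet inflect differently (lunendoen, guguhvevpog), so the last vowel is not what conditions the rule; whether the stem ends in a vowel or a consonant is.
"zevo" ends in a vowel. The stems ending in a vowel (balde → baldeen, niwavre → niwavreen, sahorke → sahorkeen) add -en.
So zevo → zevoen.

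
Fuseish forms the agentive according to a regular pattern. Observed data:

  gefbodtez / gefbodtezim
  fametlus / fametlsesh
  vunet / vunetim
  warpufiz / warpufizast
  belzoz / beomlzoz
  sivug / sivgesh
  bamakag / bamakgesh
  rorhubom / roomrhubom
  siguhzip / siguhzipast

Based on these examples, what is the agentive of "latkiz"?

warpufiz and gefbodtez both end in -z yet inflect differently (warpufizast, gefbodtezim), so the final letter is not what conditions the rule; the last vowel is.
"latkiz" has last vowel 'i'. The stems whose last vowel is 'i' (siguhzip → siguhzipast, warpufiz → warpufizast) add -ast.
So latkiz → latkizast.

latkizast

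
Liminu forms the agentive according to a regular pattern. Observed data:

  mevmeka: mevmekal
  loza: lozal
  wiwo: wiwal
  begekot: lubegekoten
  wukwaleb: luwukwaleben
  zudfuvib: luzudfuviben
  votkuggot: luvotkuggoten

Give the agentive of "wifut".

luwifuten

"wifut" ends in a consonant. The stems ending in a consonant (begekot → lubegekoten, wukwaleb → luwukwaleben, zudfuvib → luzudfuviben) add lu- … -en around the stem.
The other pattern: stems ending in a vowel drop the final letter and add -al.
So wifut → luwifuten.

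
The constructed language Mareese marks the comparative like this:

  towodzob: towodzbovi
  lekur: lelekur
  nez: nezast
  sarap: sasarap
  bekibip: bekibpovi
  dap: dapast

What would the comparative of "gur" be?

gurast

dap and sarap both end in -p yet inflect differently (dapast, sasarap), so the final letter is not what conditions the rule; the number of vowels is.
"gur" has 1 vowel. The stems with 1 vowel (nez → nezast, dap → dapast) add -ast.
So gur → gurast.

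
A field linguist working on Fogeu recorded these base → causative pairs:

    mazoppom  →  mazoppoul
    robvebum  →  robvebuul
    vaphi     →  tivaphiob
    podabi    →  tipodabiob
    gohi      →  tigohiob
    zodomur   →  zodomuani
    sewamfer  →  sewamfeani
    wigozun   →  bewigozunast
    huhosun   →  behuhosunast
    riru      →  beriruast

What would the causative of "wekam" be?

robvebum and zodomur both have last vowel 'u' yet inflect differently (robvebuul, zodomuani), so the last vowel is not what conditions the rule; the final letter is.
"wekam" ends in -m. The stems ending in -m (mazoppom → mazoppoul, robvebum → robvebuul) drop the final letter and add -ul.
So wekam → wekaul.

wekaul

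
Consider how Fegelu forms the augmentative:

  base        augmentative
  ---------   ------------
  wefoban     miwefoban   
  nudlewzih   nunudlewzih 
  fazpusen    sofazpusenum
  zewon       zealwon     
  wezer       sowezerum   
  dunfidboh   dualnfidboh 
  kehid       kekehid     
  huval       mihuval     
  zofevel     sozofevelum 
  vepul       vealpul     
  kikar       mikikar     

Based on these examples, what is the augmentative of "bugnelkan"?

mibugnelkan

wezer and kikar both end in -r yet inflect differently (sowezerum, mikikar), so the final letter is not what conditions the rule; the last vowel is.
"bugnelkan" has last vowel 'a'. The stems whose last vowel is 'a' (kikar → mikikar, wefoban → miwefoban, huval → mihuval) add the prefix mi-.
The other patterns: stems whose last vowel is 'i' repeat the first consonant+vowel as a prefix; stems whose last vowel is 'e' add so- … -um around the stem; stems whose last vowel is 'o' or 'u' insert -al- after the first vowel.
So bugnelkan → mibugnelkan.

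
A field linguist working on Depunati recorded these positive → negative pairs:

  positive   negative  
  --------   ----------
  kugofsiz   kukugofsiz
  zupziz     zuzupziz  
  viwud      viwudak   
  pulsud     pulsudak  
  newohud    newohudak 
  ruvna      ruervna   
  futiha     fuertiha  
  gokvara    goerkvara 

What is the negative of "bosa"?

zupziz and viwud both have 2 vowels yet inflect differently (zuzupziz, viwudak), so the number of vowels is not what conditions the rule; the final letter is.
"bosa" ends in -a. The stems ending in -a (ruvna → ruervna, futiha → fuertiha, gokvara → goerkvara) insert -er- after the first vowel.
The other patterns: stems ending in -z repeat the first consonant+vowel as a prefix; stems ending in -d add -ak.
So bosa → boersa.

boersa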